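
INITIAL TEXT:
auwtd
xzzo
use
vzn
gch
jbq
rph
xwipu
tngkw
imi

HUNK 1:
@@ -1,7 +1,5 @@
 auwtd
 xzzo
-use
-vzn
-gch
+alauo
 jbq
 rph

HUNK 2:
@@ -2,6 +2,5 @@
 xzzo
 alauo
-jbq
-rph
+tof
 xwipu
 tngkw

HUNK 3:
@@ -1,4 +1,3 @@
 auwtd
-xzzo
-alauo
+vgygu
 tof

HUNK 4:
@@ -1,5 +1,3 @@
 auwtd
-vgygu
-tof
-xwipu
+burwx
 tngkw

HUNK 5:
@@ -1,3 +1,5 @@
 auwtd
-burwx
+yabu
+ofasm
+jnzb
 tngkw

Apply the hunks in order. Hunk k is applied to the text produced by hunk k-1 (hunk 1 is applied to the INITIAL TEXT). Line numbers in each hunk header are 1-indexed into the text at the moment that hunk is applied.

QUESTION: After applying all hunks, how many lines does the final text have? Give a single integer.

Answer: 6

Derivation:
Hunk 1: at line 1 remove [use,vzn,gch] add [alauo] -> 8 lines: auwtd xzzo alauo jbq rph xwipu tngkw imi
Hunk 2: at line 2 remove [jbq,rph] add [tof] -> 7 lines: auwtd xzzo alauo tof xwipu tngkw imi
Hunk 3: at line 1 remove [xzzo,alauo] add [vgygu] -> 6 lines: auwtd vgygu tof xwipu tngkw imi
Hunk 4: at line 1 remove [vgygu,tof,xwipu] add [burwx] -> 4 lines: auwtd burwx tngkw imi
Hunk 5: at line 1 remove [burwx] add [yabu,ofasm,jnzb] -> 6 lines: auwtd yabu ofasm jnzb tngkw imi
Final line count: 6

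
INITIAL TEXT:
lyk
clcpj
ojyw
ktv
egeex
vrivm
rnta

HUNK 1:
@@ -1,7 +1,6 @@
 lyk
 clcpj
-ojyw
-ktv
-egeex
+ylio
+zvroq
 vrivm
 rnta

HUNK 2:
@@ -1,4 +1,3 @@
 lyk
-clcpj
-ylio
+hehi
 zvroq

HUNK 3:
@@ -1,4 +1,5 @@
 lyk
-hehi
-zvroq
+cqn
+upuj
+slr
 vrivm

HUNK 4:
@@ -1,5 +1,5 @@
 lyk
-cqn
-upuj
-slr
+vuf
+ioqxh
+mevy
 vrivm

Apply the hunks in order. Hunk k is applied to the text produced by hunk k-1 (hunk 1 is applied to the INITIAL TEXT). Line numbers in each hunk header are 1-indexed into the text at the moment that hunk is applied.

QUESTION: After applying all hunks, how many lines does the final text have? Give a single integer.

Answer: 6

Derivation:
Hunk 1: at line 1 remove [ojyw,ktv,egeex] add [ylio,zvroq] -> 6 lines: lyk clcpj ylio zvroq vrivm rnta
Hunk 2: at line 1 remove [clcpj,ylio] add [hehi] -> 5 lines: lyk hehi zvroq vrivm rnta
Hunk 3: at line 1 remove [hehi,zvroq] add [cqn,upuj,slr] -> 6 lines: lyk cqn upuj slr vrivm rnta
Hunk 4: at line 1 remove [cqn,upuj,slr] add [vuf,ioqxh,mevy] -> 6 lines: lyk vuf ioqxh mevy vrivm rnta
Final line count: 6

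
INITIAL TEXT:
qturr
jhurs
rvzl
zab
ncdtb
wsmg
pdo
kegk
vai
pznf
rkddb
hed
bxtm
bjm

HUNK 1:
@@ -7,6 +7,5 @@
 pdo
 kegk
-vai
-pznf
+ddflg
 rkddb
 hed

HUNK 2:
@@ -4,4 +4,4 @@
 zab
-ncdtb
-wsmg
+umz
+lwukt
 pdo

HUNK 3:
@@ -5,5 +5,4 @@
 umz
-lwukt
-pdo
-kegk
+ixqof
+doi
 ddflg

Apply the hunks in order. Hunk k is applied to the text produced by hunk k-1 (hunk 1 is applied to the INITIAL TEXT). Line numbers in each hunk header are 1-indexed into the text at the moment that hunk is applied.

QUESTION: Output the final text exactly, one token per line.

Hunk 1: at line 7 remove [vai,pznf] add [ddflg] -> 13 lines: qturr jhurs rvzl zab ncdtb wsmg pdo kegk ddflg rkddb hed bxtm bjm
Hunk 2: at line 4 remove [ncdtb,wsmg] add [umz,lwukt] -> 13 lines: qturr jhurs rvzl zab umz lwukt pdo kegk ddflg rkddb hed bxtm bjm
Hunk 3: at line 5 remove [lwukt,pdo,kegk] add [ixqof,doi] -> 12 lines: qturr jhurs rvzl zab umz ixqof doi ddflg rkddb hed bxtm bjm

Answer: qturr
jhurs
rvzl
zab
umz
ixqof
doi
ddflg
rkddb
hed
bxtm
bjm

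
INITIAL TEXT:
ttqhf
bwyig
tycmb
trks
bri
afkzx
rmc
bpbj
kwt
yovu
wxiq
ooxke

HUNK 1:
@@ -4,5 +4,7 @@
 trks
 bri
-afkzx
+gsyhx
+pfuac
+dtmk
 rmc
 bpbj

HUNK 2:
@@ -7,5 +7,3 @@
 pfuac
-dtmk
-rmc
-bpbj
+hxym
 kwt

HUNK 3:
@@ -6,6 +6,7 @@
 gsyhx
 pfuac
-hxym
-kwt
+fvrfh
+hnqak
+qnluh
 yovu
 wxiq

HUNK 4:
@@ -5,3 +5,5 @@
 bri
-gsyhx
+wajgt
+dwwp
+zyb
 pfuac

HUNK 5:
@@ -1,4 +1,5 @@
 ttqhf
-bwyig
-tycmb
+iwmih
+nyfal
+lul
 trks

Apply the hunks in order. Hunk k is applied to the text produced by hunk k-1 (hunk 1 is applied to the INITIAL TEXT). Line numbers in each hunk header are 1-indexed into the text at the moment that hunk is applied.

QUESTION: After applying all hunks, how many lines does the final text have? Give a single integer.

Hunk 1: at line 4 remove [afkzx] add [gsyhx,pfuac,dtmk] -> 14 lines: ttqhf bwyig tycmb trks bri gsyhx pfuac dtmk rmc bpbj kwt yovu wxiq ooxke
Hunk 2: at line 7 remove [dtmk,rmc,bpbj] add [hxym] -> 12 lines: ttqhf bwyig tycmb trks bri gsyhx pfuac hxym kwt yovu wxiq ooxke
Hunk 3: at line 6 remove [hxym,kwt] add [fvrfh,hnqak,qnluh] -> 13 lines: ttqhf bwyig tycmb trks bri gsyhx pfuac fvrfh hnqak qnluh yovu wxiq ooxke
Hunk 4: at line 5 remove [gsyhx] add [wajgt,dwwp,zyb] -> 15 lines: ttqhf bwyig tycmb trks bri wajgt dwwp zyb pfuac fvrfh hnqak qnluh yovu wxiq ooxke
Hunk 5: at line 1 remove [bwyig,tycmb] add [iwmih,nyfal,lul] -> 16 lines: ttqhf iwmih nyfal lul trks bri wajgt dwwp zyb pfuac fvrfh hnqak qnluh yovu wxiq ooxke
Final line count: 16

Answer: 16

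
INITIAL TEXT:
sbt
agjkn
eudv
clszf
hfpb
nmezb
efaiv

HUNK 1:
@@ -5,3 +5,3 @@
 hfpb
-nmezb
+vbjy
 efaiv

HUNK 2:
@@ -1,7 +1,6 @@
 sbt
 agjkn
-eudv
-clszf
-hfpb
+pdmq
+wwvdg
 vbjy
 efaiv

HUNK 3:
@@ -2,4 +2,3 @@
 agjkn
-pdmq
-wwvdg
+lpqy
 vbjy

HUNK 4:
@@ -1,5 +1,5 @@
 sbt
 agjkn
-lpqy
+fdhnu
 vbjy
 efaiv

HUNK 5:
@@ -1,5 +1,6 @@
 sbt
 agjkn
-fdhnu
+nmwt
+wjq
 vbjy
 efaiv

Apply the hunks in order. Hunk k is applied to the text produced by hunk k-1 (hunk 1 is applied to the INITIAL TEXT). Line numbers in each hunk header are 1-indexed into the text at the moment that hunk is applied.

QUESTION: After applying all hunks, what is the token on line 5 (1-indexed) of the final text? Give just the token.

Hunk 1: at line 5 remove [nmezb] add [vbjy] -> 7 lines: sbt agjkn eudv clszf hfpb vbjy efaiv
Hunk 2: at line 1 remove [eudv,clszf,hfpb] add [pdmq,wwvdg] -> 6 lines: sbt agjkn pdmq wwvdg vbjy efaiv
Hunk 3: at line 2 remove [pdmq,wwvdg] add [lpqy] -> 5 lines: sbt agjkn lpqy vbjy efaiv
Hunk 4: at line 1 remove [lpqy] add [fdhnu] -> 5 lines: sbt agjkn fdhnu vbjy efaiv
Hunk 5: at line 1 remove [fdhnu] add [nmwt,wjq] -> 6 lines: sbt agjkn nmwt wjq vbjy efaiv
Final line 5: vbjy

Answer: vbjy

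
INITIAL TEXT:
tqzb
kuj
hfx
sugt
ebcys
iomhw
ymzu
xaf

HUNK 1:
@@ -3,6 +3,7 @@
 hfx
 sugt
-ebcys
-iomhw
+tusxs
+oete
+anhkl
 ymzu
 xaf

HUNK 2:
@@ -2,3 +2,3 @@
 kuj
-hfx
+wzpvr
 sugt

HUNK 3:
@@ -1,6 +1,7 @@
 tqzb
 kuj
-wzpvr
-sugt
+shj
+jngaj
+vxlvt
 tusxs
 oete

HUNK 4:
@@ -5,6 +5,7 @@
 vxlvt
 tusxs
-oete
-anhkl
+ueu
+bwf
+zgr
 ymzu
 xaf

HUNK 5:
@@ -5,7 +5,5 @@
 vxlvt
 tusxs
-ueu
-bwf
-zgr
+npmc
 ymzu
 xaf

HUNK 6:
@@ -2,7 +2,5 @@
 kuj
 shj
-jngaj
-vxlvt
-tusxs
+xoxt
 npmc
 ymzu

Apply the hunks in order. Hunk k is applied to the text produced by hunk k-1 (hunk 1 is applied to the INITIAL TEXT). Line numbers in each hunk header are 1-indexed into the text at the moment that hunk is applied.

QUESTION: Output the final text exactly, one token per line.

Answer: tqzb
kuj
shj
xoxt
npmc
ymzu
xaf

Derivation:
Hunk 1: at line 3 remove [ebcys,iomhw] add [tusxs,oete,anhkl] -> 9 lines: tqzb kuj hfx sugt tusxs oete anhkl ymzu xaf
Hunk 2: at line 2 remove [hfx] add [wzpvr] -> 9 lines: tqzb kuj wzpvr sugt tusxs oete anhkl ymzu xaf
Hunk 3: at line 1 remove [wzpvr,sugt] add [shj,jngaj,vxlvt] -> 10 lines: tqzb kuj shj jngaj vxlvt tusxs oete anhkl ymzu xaf
Hunk 4: at line 5 remove [oete,anhkl] add [ueu,bwf,zgr] -> 11 lines: tqzb kuj shj jngaj vxlvt tusxs ueu bwf zgr ymzu xaf
Hunk 5: at line 5 remove [ueu,bwf,zgr] add [npmc] -> 9 lines: tqzb kuj shj jngaj vxlvt tusxs npmc ymzu xaf
Hunk 6: at line 2 remove [jngaj,vxlvt,tusxs] add [xoxt] -> 7 lines: tqzb kuj shj xoxt npmc ymzu xaf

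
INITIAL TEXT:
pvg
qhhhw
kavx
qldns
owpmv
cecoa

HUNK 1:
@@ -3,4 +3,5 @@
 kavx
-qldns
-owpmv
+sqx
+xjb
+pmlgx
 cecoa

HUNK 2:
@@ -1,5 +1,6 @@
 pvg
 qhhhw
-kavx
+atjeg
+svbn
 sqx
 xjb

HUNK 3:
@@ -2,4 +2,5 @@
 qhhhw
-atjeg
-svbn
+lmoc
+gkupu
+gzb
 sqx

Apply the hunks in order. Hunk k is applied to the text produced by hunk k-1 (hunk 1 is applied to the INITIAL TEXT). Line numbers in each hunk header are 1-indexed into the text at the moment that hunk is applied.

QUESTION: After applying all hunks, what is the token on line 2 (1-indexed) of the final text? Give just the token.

Answer: qhhhw

Derivation:
Hunk 1: at line 3 remove [qldns,owpmv] add [sqx,xjb,pmlgx] -> 7 lines: pvg qhhhw kavx sqx xjb pmlgx cecoa
Hunk 2: at line 1 remove [kavx] add [atjeg,svbn] -> 8 lines: pvg qhhhw atjeg svbn sqx xjb pmlgx cecoa
Hunk 3: at line 2 remove [atjeg,svbn] add [lmoc,gkupu,gzb] -> 9 lines: pvg qhhhw lmoc gkupu gzb sqx xjb pmlgx cecoa
Final line 2: qhhhw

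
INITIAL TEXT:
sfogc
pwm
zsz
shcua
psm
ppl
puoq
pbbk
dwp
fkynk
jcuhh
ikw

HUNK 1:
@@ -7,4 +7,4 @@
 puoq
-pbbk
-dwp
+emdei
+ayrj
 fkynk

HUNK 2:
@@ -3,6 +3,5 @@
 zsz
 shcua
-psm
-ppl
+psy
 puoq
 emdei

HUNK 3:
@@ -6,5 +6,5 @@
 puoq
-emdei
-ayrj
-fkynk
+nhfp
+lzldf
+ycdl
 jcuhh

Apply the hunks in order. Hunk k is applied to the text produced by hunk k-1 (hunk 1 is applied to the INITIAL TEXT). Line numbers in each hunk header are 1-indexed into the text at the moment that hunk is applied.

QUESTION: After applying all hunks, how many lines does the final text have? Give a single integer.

Hunk 1: at line 7 remove [pbbk,dwp] add [emdei,ayrj] -> 12 lines: sfogc pwm zsz shcua psm ppl puoq emdei ayrj fkynk jcuhh ikw
Hunk 2: at line 3 remove [psm,ppl] add [psy] -> 11 lines: sfogc pwm zsz shcua psy puoq emdei ayrj fkynk jcuhh ikw
Hunk 3: at line 6 remove [emdei,ayrj,fkynk] add [nhfp,lzldf,ycdl] -> 11 lines: sfogc pwm zsz shcua psy puoq nhfp lzldf ycdl jcuhh ikw
Final line count: 11

Answer: 11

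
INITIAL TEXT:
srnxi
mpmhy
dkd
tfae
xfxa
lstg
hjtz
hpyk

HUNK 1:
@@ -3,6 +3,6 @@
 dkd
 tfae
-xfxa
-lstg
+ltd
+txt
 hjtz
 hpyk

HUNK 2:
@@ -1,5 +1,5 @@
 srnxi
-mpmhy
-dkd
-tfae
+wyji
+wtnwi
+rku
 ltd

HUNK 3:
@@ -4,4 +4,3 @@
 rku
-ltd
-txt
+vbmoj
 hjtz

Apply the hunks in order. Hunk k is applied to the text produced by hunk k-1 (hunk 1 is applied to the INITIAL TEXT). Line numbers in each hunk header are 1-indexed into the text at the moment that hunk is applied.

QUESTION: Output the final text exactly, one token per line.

Answer: srnxi
wyji
wtnwi
rku
vbmoj
hjtz
hpyk

Derivation:
Hunk 1: at line 3 remove [xfxa,lstg] add [ltd,txt] -> 8 lines: srnxi mpmhy dkd tfae ltd txt hjtz hpyk
Hunk 2: at line 1 remove [mpmhy,dkd,tfae] add [wyji,wtnwi,rku] -> 8 lines: srnxi wyji wtnwi rku ltd txt hjtz hpyk
Hunk 3: at line 4 remove [ltd,txt] add [vbmoj] -> 7 lines: srnxi wyji wtnwi rku vbmoj hjtz hpyk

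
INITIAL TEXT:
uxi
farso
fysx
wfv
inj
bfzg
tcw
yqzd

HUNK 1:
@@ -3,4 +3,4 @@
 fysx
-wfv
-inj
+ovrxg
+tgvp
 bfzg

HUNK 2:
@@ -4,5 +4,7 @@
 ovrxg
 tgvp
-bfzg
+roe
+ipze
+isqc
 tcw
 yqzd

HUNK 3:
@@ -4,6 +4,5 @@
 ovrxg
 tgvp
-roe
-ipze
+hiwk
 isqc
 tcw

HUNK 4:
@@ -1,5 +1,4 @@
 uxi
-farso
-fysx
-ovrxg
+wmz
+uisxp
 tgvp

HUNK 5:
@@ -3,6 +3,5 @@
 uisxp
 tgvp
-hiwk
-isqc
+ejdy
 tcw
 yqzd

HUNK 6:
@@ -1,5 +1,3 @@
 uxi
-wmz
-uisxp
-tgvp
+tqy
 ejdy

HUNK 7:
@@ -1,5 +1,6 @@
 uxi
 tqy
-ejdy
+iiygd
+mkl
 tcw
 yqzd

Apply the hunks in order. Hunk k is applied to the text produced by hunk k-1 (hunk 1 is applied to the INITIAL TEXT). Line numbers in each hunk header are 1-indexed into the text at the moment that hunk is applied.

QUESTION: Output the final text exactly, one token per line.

Hunk 1: at line 3 remove [wfv,inj] add [ovrxg,tgvp] -> 8 lines: uxi farso fysx ovrxg tgvp bfzg tcw yqzd
Hunk 2: at line 4 remove [bfzg] add [roe,ipze,isqc] -> 10 lines: uxi farso fysx ovrxg tgvp roe ipze isqc tcw yqzd
Hunk 3: at line 4 remove [roe,ipze] add [hiwk] -> 9 lines: uxi farso fysx ovrxg tgvp hiwk isqc tcw yqzd
Hunk 4: at line 1 remove [farso,fysx,ovrxg] add [wmz,uisxp] -> 8 lines: uxi wmz uisxp tgvp hiwk isqc tcw yqzd
Hunk 5: at line 3 remove [hiwk,isqc] add [ejdy] -> 7 lines: uxi wmz uisxp tgvp ejdy tcw yqzd
Hunk 6: at line 1 remove [wmz,uisxp,tgvp] add [tqy] -> 5 lines: uxi tqy ejdy tcw yqzd
Hunk 7: at line 1 remove [ejdy] add [iiygd,mkl] -> 6 lines: uxi tqy iiygd mkl tcw yqzd

Answer: uxi
tqy
iiygd
mkl
tcw
yqzd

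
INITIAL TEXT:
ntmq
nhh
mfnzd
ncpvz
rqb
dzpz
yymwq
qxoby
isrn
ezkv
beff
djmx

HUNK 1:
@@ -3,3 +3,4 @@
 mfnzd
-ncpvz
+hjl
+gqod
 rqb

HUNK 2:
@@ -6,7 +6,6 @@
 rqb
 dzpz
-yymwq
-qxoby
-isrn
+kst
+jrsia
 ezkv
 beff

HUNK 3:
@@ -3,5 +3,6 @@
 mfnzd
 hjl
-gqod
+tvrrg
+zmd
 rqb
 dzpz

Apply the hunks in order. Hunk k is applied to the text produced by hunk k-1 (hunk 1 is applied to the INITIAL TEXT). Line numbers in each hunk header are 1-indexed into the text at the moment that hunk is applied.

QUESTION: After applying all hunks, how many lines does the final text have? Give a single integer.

Answer: 13

Derivation:
Hunk 1: at line 3 remove [ncpvz] add [hjl,gqod] -> 13 lines: ntmq nhh mfnzd hjl gqod rqb dzpz yymwq qxoby isrn ezkv beff djmx
Hunk 2: at line 6 remove [yymwq,qxoby,isrn] add [kst,jrsia] -> 12 lines: ntmq nhh mfnzd hjl gqod rqb dzpz kst jrsia ezkv beff djmx
Hunk 3: at line 3 remove [gqod] add [tvrrg,zmd] -> 13 lines: ntmq nhh mfnzd hjl tvrrg zmd rqb dzpz kst jrsia ezkv beff djmx
Final line count: 13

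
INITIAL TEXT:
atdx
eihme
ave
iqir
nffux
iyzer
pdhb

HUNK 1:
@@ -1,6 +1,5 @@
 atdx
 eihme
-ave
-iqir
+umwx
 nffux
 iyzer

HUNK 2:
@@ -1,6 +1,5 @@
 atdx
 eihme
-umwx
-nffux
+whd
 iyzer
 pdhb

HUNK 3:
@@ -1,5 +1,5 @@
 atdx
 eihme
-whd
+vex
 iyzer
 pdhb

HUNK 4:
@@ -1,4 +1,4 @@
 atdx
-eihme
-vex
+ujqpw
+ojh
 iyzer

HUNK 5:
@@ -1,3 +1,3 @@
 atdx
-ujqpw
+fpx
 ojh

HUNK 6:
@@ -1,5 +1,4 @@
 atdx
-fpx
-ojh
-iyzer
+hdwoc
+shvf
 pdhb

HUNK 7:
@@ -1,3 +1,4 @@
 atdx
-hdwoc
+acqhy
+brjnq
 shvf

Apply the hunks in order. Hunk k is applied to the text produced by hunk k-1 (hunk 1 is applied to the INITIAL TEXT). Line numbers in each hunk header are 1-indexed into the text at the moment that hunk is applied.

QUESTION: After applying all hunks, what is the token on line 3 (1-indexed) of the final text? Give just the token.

Answer: brjnq

Derivation:
Hunk 1: at line 1 remove [ave,iqir] add [umwx] -> 6 lines: atdx eihme umwx nffux iyzer pdhb
Hunk 2: at line 1 remove [umwx,nffux] add [whd] -> 5 lines: atdx eihme whd iyzer pdhb
Hunk 3: at line 1 remove [whd] add [vex] -> 5 lines: atdx eihme vex iyzer pdhb
Hunk 4: at line 1 remove [eihme,vex] add [ujqpw,ojh] -> 5 lines: atdx ujqpw ojh iyzer pdhb
Hunk 5: at line 1 remove [ujqpw] add [fpx] -> 5 lines: atdx fpx ojh iyzer pdhb
Hunk 6: at line 1 remove [fpx,ojh,iyzer] add [hdwoc,shvf] -> 4 lines: atdx hdwoc shvf pdhb
Hunk 7: at line 1 remove [hdwoc] add [acqhy,brjnq] -> 5 lines: atdx acqhy brjnq shvf pdhb
Final line 3: brjnq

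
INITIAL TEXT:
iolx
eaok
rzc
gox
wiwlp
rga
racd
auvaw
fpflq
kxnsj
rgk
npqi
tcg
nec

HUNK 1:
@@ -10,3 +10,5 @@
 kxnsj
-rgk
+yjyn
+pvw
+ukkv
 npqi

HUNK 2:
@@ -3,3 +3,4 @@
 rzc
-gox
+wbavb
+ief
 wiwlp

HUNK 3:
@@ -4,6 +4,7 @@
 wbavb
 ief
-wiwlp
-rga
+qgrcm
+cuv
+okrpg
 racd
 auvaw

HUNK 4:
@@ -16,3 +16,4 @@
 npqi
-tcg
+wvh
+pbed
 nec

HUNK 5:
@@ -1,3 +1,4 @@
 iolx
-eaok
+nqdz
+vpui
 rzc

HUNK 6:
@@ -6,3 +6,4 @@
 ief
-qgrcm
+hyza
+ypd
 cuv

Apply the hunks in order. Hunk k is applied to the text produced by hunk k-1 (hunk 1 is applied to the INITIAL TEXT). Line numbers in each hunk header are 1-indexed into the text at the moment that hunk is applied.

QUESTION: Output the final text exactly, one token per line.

Answer: iolx
nqdz
vpui
rzc
wbavb
ief
hyza
ypd
cuv
okrpg
racd
auvaw
fpflq
kxnsj
yjyn
pvw
ukkv
npqi
wvh
pbed
nec

Derivation:
Hunk 1: at line 10 remove [rgk] add [yjyn,pvw,ukkv] -> 16 lines: iolx eaok rzc gox wiwlp rga racd auvaw fpflq kxnsj yjyn pvw ukkv npqi tcg nec
Hunk 2: at line 3 remove [gox] add [wbavb,ief] -> 17 lines: iolx eaok rzc wbavb ief wiwlp rga racd auvaw fpflq kxnsj yjyn pvw ukkv npqi tcg nec
Hunk 3: at line 4 remove [wiwlp,rga] add [qgrcm,cuv,okrpg] -> 18 lines: iolx eaok rzc wbavb ief qgrcm cuv okrpg racd auvaw fpflq kxnsj yjyn pvw ukkv npqi tcg nec
Hunk 4: at line 16 remove [tcg] add [wvh,pbed] -> 19 lines: iolx eaok rzc wbavb ief qgrcm cuv okrpg racd auvaw fpflq kxnsj yjyn pvw ukkv npqi wvh pbed nec
Hunk 5: at line 1 remove [eaok] add [nqdz,vpui] -> 20 lines: iolx nqdz vpui rzc wbavb ief qgrcm cuv okrpg racd auvaw fpflq kxnsj yjyn pvw ukkv npqi wvh pbed nec
Hunk 6: at line 6 remove [qgrcm] add [hyza,ypd] -> 21 lines: iolx nqdz vpui rzc wbavb ief hyza ypd cuv okrpg racd auvaw fpflq kxnsj yjyn pvw ukkv npqi wvh pbed nec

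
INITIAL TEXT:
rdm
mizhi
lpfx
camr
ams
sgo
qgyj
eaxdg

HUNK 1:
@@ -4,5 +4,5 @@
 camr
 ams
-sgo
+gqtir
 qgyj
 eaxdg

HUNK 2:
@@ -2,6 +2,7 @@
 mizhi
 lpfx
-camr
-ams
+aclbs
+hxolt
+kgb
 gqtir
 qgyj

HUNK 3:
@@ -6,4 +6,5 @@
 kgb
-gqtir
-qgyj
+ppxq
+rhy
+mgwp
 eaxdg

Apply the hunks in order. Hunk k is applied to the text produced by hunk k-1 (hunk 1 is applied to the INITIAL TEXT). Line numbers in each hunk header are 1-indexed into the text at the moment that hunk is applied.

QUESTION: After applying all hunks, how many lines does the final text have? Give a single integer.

Answer: 10

Derivation:
Hunk 1: at line 4 remove [sgo] add [gqtir] -> 8 lines: rdm mizhi lpfx camr ams gqtir qgyj eaxdg
Hunk 2: at line 2 remove [camr,ams] add [aclbs,hxolt,kgb] -> 9 lines: rdm mizhi lpfx aclbs hxolt kgb gqtir qgyj eaxdg
Hunk 3: at line 6 remove [gqtir,qgyj] add [ppxq,rhy,mgwp] -> 10 lines: rdm mizhi lpfx aclbs hxolt kgb ppxq rhy mgwp eaxdg
Final line count: 10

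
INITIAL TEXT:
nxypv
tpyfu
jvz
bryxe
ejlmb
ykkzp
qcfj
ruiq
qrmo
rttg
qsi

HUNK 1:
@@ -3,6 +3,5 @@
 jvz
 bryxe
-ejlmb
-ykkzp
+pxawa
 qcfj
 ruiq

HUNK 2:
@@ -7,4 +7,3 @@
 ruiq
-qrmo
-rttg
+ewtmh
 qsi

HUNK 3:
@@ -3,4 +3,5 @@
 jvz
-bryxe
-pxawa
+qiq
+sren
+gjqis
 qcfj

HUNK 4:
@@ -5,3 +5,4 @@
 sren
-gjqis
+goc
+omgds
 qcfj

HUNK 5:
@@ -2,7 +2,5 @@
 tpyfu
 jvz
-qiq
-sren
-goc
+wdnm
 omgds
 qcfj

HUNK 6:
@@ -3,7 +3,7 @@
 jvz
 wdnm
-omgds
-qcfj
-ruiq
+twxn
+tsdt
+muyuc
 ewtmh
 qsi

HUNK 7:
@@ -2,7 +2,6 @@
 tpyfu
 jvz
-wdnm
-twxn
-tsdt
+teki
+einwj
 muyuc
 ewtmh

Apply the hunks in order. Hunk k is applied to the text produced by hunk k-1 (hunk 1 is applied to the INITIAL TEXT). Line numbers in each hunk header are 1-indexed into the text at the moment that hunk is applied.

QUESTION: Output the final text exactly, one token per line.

Answer: nxypv
tpyfu
jvz
teki
einwj
muyuc
ewtmh
qsi

Derivation:
Hunk 1: at line 3 remove [ejlmb,ykkzp] add [pxawa] -> 10 lines: nxypv tpyfu jvz bryxe pxawa qcfj ruiq qrmo rttg qsi
Hunk 2: at line 7 remove [qrmo,rttg] add [ewtmh] -> 9 lines: nxypv tpyfu jvz bryxe pxawa qcfj ruiq ewtmh qsi
Hunk 3: at line 3 remove [bryxe,pxawa] add [qiq,sren,gjqis] -> 10 lines: nxypv tpyfu jvz qiq sren gjqis qcfj ruiq ewtmh qsi
Hunk 4: at line 5 remove [gjqis] add [goc,omgds] -> 11 lines: nxypv tpyfu jvz qiq sren goc omgds qcfj ruiq ewtmh qsi
Hunk 5: at line 2 remove [qiq,sren,goc] add [wdnm] -> 9 lines: nxypv tpyfu jvz wdnm omgds qcfj ruiq ewtmh qsi
Hunk 6: at line 3 remove [omgds,qcfj,ruiq] add [twxn,tsdt,muyuc] -> 9 lines: nxypv tpyfu jvz wdnm twxn tsdt muyuc ewtmh qsi
Hunk 7: at line 2 remove [wdnm,twxn,tsdt] add [teki,einwj] -> 8 lines: nxypv tpyfu jvz teki einwj muyuc ewtmh qsi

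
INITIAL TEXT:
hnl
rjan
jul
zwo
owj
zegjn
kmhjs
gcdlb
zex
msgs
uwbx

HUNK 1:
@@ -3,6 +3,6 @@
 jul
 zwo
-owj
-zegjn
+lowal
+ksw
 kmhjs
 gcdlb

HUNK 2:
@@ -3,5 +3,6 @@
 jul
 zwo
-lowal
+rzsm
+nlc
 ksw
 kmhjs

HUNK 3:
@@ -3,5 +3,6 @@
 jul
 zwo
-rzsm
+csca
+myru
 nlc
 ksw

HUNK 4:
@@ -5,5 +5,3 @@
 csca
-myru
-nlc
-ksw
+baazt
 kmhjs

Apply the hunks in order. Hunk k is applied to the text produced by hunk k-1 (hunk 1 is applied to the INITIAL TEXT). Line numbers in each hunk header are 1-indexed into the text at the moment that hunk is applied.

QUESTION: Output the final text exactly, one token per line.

Hunk 1: at line 3 remove [owj,zegjn] add [lowal,ksw] -> 11 lines: hnl rjan jul zwo lowal ksw kmhjs gcdlb zex msgs uwbx
Hunk 2: at line 3 remove [lowal] add [rzsm,nlc] -> 12 lines: hnl rjan jul zwo rzsm nlc ksw kmhjs gcdlb zex msgs uwbx
Hunk 3: at line 3 remove [rzsm] add [csca,myru] -> 13 lines: hnl rjan jul zwo csca myru nlc ksw kmhjs gcdlb zex msgs uwbx
Hunk 4: at line 5 remove [myru,nlc,ksw] add [baazt] -> 11 lines: hnl rjan jul zwo csca baazt kmhjs gcdlb zex msgs uwbx

Answer: hnl
rjan
jul
zwo
csca
baazt
kmhjs
gcdlb
zex
msgs
uwbx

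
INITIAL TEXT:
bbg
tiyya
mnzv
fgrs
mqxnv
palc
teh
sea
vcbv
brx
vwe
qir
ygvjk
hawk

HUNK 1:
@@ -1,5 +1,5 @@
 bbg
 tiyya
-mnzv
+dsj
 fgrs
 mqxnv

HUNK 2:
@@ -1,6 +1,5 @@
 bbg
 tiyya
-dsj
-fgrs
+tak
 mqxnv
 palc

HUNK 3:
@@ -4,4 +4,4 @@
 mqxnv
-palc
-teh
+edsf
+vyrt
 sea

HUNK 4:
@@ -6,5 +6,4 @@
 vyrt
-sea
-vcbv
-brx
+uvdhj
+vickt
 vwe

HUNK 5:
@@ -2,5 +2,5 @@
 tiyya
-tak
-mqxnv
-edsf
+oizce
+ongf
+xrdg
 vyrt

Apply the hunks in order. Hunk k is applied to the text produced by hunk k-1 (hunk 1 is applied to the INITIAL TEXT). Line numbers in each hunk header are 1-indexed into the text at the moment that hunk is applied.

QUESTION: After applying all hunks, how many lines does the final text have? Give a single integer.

Hunk 1: at line 1 remove [mnzv] add [dsj] -> 14 lines: bbg tiyya dsj fgrs mqxnv palc teh sea vcbv brx vwe qir ygvjk hawk
Hunk 2: at line 1 remove [dsj,fgrs] add [tak] -> 13 lines: bbg tiyya tak mqxnv palc teh sea vcbv brx vwe qir ygvjk hawk
Hunk 3: at line 4 remove [palc,teh] add [edsf,vyrt] -> 13 lines: bbg tiyya tak mqxnv edsf vyrt sea vcbv brx vwe qir ygvjk hawk
Hunk 4: at line 6 remove [sea,vcbv,brx] add [uvdhj,vickt] -> 12 lines: bbg tiyya tak mqxnv edsf vyrt uvdhj vickt vwe qir ygvjk hawk
Hunk 5: at line 2 remove [tak,mqxnv,edsf] add [oizce,ongf,xrdg] -> 12 lines: bbg tiyya oizce ongf xrdg vyrt uvdhj vickt vwe qir ygvjk hawk
Final line count: 12

Answer: 12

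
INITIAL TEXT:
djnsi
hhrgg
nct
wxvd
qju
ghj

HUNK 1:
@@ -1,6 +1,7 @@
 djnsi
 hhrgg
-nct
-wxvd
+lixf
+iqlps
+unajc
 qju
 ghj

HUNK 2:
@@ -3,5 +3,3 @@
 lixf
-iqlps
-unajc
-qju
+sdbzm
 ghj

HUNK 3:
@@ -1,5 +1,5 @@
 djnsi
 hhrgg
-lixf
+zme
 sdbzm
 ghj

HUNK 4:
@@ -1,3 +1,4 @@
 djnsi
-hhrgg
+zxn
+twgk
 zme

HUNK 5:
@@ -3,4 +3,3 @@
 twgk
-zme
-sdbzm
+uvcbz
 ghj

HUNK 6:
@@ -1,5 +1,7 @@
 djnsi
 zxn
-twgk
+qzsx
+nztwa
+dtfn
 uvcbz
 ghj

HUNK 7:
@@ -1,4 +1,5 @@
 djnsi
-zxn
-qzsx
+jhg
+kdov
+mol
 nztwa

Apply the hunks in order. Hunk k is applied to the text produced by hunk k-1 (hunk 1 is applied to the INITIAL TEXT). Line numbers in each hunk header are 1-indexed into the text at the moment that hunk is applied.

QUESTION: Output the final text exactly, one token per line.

Answer: djnsi
jhg
kdov
mol
nztwa
dtfn
uvcbz
ghj

Derivation:
Hunk 1: at line 1 remove [nct,wxvd] add [lixf,iqlps,unajc] -> 7 lines: djnsi hhrgg lixf iqlps unajc qju ghj
Hunk 2: at line 3 remove [iqlps,unajc,qju] add [sdbzm] -> 5 lines: djnsi hhrgg lixf sdbzm ghj
Hunk 3: at line 1 remove [lixf] add [zme] -> 5 lines: djnsi hhrgg zme sdbzm ghj
Hunk 4: at line 1 remove [hhrgg] add [zxn,twgk] -> 6 lines: djnsi zxn twgk zme sdbzm ghj
Hunk 5: at line 3 remove [zme,sdbzm] add [uvcbz] -> 5 lines: djnsi zxn twgk uvcbz ghj
Hunk 6: at line 1 remove [twgk] add [qzsx,nztwa,dtfn] -> 7 lines: djnsi zxn qzsx nztwa dtfn uvcbz ghj
Hunk 7: at line 1 remove [zxn,qzsx] add [jhg,kdov,mol] -> 8 lines: djnsi jhg kdov mol nztwa dtfn uvcbz ghj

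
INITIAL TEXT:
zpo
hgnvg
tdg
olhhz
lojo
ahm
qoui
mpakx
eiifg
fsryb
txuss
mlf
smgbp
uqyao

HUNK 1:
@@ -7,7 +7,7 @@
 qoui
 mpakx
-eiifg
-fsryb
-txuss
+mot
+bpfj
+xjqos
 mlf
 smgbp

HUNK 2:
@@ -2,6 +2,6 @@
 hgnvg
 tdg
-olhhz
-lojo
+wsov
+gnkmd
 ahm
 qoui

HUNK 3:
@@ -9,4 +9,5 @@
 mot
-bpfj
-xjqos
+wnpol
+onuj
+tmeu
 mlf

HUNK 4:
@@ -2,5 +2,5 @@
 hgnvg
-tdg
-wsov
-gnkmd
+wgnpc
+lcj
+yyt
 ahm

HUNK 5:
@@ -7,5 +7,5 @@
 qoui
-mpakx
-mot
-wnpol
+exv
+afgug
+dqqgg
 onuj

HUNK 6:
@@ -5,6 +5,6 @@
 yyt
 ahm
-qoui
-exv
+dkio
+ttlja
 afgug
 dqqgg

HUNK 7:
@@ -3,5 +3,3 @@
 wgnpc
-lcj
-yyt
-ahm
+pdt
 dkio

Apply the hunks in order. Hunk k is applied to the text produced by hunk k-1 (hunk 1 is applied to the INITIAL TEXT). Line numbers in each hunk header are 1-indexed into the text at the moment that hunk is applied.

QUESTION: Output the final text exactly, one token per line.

Hunk 1: at line 7 remove [eiifg,fsryb,txuss] add [mot,bpfj,xjqos] -> 14 lines: zpo hgnvg tdg olhhz lojo ahm qoui mpakx mot bpfj xjqos mlf smgbp uqyao
Hunk 2: at line 2 remove [olhhz,lojo] add [wsov,gnkmd] -> 14 lines: zpo hgnvg tdg wsov gnkmd ahm qoui mpakx mot bpfj xjqos mlf smgbp uqyao
Hunk 3: at line 9 remove [bpfj,xjqos] add [wnpol,onuj,tmeu] -> 15 lines: zpo hgnvg tdg wsov gnkmd ahm qoui mpakx mot wnpol onuj tmeu mlf smgbp uqyao
Hunk 4: at line 2 remove [tdg,wsov,gnkmd] add [wgnpc,lcj,yyt] -> 15 lines: zpo hgnvg wgnpc lcj yyt ahm qoui mpakx mot wnpol onuj tmeu mlf smgbp uqyao
Hunk 5: at line 7 remove [mpakx,mot,wnpol] add [exv,afgug,dqqgg] -> 15 lines: zpo hgnvg wgnpc lcj yyt ahm qoui exv afgug dqqgg onuj tmeu mlf smgbp uqyao
Hunk 6: at line 5 remove [qoui,exv] add [dkio,ttlja] -> 15 lines: zpo hgnvg wgnpc lcj yyt ahm dkio ttlja afgug dqqgg onuj tmeu mlf smgbp uqyao
Hunk 7: at line 3 remove [lcj,yyt,ahm] add [pdt] -> 13 lines: zpo hgnvg wgnpc pdt dkio ttlja afgug dqqgg onuj tmeu mlf smgbp uqyao

Answer: zpo
hgnvg
wgnpc
pdt
dkio
ttlja
afgug
dqqgg
onuj
tmeu
mlf
smgbp
uqyao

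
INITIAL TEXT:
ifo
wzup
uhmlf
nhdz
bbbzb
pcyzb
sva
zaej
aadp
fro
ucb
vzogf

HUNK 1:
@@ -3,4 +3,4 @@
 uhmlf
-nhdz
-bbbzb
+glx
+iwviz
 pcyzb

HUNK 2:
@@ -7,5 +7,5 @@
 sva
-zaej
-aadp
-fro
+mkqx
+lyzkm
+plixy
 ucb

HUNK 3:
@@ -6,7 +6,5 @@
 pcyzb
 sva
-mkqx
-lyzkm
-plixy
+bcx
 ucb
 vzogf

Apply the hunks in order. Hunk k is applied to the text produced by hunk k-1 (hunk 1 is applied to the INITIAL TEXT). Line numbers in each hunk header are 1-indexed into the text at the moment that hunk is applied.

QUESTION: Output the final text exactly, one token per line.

Hunk 1: at line 3 remove [nhdz,bbbzb] add [glx,iwviz] -> 12 lines: ifo wzup uhmlf glx iwviz pcyzb sva zaej aadp fro ucb vzogf
Hunk 2: at line 7 remove [zaej,aadp,fro] add [mkqx,lyzkm,plixy] -> 12 lines: ifo wzup uhmlf glx iwviz pcyzb sva mkqx lyzkm plixy ucb vzogf
Hunk 3: at line 6 remove [mkqx,lyzkm,plixy] add [bcx] -> 10 lines: ifo wzup uhmlf glx iwviz pcyzb sva bcx ucb vzogf

Answer: ifo
wzup
uhmlf
glx
iwviz
pcyzb
sva
bcx
ucb
vzogf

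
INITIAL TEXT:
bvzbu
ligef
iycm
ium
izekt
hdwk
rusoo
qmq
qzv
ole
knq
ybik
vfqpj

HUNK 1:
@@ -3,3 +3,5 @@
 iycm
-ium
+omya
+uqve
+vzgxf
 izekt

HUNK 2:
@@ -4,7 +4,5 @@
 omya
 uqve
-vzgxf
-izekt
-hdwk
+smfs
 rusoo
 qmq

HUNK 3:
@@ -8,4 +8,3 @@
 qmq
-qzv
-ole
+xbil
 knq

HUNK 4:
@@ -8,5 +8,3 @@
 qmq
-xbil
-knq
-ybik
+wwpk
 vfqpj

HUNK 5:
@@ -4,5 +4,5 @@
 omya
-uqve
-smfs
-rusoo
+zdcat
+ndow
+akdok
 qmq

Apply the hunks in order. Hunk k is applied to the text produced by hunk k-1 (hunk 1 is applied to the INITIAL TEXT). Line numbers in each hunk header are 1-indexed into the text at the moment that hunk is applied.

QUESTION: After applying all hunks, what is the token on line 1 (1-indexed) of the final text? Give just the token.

Hunk 1: at line 3 remove [ium] add [omya,uqve,vzgxf] -> 15 lines: bvzbu ligef iycm omya uqve vzgxf izekt hdwk rusoo qmq qzv ole knq ybik vfqpj
Hunk 2: at line 4 remove [vzgxf,izekt,hdwk] add [smfs] -> 13 lines: bvzbu ligef iycm omya uqve smfs rusoo qmq qzv ole knq ybik vfqpj
Hunk 3: at line 8 remove [qzv,ole] add [xbil] -> 12 lines: bvzbu ligef iycm omya uqve smfs rusoo qmq xbil knq ybik vfqpj
Hunk 4: at line 8 remove [xbil,knq,ybik] add [wwpk] -> 10 lines: bvzbu ligef iycm omya uqve smfs rusoo qmq wwpk vfqpj
Hunk 5: at line 4 remove [uqve,smfs,rusoo] add [zdcat,ndow,akdok] -> 10 lines: bvzbu ligef iycm omya zdcat ndow akdok qmq wwpk vfqpj
Final line 1: bvzbu

Answer: bvzbu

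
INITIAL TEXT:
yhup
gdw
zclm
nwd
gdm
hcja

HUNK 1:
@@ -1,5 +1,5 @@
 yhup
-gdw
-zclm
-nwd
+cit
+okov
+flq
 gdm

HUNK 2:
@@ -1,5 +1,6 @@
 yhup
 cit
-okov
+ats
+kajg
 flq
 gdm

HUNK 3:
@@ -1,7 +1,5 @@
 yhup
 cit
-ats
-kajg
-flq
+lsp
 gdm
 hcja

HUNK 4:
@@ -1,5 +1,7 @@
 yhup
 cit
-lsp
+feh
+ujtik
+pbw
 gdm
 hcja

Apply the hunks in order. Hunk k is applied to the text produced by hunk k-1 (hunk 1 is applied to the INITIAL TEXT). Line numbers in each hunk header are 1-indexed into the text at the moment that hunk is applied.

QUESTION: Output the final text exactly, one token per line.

Hunk 1: at line 1 remove [gdw,zclm,nwd] add [cit,okov,flq] -> 6 lines: yhup cit okov flq gdm hcja
Hunk 2: at line 1 remove [okov] add [ats,kajg] -> 7 lines: yhup cit ats kajg flq gdm hcja
Hunk 3: at line 1 remove [ats,kajg,flq] add [lsp] -> 5 lines: yhup cit lsp gdm hcja
Hunk 4: at line 1 remove [lsp] add [feh,ujtik,pbw] -> 7 lines: yhup cit feh ujtik pbw gdm hcja

Answer: yhup
cit
feh
ujtik
pbw
gdm
hcja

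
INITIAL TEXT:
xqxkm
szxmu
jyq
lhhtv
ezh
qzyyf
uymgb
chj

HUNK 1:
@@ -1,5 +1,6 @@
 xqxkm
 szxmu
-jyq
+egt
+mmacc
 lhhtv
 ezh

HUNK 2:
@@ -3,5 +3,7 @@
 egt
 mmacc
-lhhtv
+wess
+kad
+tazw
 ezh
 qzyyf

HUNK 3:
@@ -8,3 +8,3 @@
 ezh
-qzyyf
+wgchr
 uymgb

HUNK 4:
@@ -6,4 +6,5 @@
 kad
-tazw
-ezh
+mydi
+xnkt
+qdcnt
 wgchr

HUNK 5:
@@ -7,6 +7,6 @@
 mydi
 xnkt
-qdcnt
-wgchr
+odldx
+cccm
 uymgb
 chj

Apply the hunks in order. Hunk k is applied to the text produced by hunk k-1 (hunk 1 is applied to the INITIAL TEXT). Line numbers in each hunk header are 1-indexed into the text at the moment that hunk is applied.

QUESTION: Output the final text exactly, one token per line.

Answer: xqxkm
szxmu
egt
mmacc
wess
kad
mydi
xnkt
odldx
cccm
uymgb
chj

Derivation:
Hunk 1: at line 1 remove [jyq] add [egt,mmacc] -> 9 lines: xqxkm szxmu egt mmacc lhhtv ezh qzyyf uymgb chj
Hunk 2: at line 3 remove [lhhtv] add [wess,kad,tazw] -> 11 lines: xqxkm szxmu egt mmacc wess kad tazw ezh qzyyf uymgb chj
Hunk 3: at line 8 remove [qzyyf] add [wgchr] -> 11 lines: xqxkm szxmu egt mmacc wess kad tazw ezh wgchr uymgb chj
Hunk 4: at line 6 remove [tazw,ezh] add [mydi,xnkt,qdcnt] -> 12 lines: xqxkm szxmu egt mmacc wess kad mydi xnkt qdcnt wgchr uymgb chj
Hunk 5: at line 7 remove [qdcnt,wgchr] add [odldx,cccm] -> 12 lines: xqxkm szxmu egt mmacc wess kad mydi xnkt odldx cccm uymgb chj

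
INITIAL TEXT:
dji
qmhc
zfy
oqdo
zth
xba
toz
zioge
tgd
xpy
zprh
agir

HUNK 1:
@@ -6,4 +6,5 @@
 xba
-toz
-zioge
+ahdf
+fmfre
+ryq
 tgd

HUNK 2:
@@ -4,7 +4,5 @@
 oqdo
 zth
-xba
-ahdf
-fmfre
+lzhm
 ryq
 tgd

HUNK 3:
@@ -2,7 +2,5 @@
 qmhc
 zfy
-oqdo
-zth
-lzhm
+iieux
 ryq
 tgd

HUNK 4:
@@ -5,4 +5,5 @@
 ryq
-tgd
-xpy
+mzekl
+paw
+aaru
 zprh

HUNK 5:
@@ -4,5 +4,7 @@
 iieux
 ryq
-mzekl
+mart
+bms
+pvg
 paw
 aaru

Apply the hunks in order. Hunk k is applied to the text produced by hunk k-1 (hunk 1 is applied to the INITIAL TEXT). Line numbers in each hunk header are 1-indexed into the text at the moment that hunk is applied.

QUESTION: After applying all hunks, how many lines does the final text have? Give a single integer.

Hunk 1: at line 6 remove [toz,zioge] add [ahdf,fmfre,ryq] -> 13 lines: dji qmhc zfy oqdo zth xba ahdf fmfre ryq tgd xpy zprh agir
Hunk 2: at line 4 remove [xba,ahdf,fmfre] add [lzhm] -> 11 lines: dji qmhc zfy oqdo zth lzhm ryq tgd xpy zprh agir
Hunk 3: at line 2 remove [oqdo,zth,lzhm] add [iieux] -> 9 lines: dji qmhc zfy iieux ryq tgd xpy zprh agir
Hunk 4: at line 5 remove [tgd,xpy] add [mzekl,paw,aaru] -> 10 lines: dji qmhc zfy iieux ryq mzekl paw aaru zprh agir
Hunk 5: at line 4 remove [mzekl] add [mart,bms,pvg] -> 12 lines: dji qmhc zfy iieux ryq mart bms pvg paw aaru zprh agir
Final line count: 12

Answer: 12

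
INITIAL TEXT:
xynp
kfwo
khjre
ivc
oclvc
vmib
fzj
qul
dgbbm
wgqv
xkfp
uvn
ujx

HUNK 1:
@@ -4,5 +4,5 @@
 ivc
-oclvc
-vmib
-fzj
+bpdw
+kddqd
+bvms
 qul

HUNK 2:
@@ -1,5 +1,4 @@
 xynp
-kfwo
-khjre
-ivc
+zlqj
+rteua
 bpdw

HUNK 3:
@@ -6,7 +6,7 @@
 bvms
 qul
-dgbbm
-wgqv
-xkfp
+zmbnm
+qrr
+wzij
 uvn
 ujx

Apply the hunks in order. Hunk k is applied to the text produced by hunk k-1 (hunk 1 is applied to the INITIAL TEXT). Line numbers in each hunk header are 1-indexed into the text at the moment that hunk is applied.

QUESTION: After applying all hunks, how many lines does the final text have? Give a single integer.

Hunk 1: at line 4 remove [oclvc,vmib,fzj] add [bpdw,kddqd,bvms] -> 13 lines: xynp kfwo khjre ivc bpdw kddqd bvms qul dgbbm wgqv xkfp uvn ujx
Hunk 2: at line 1 remove [kfwo,khjre,ivc] add [zlqj,rteua] -> 12 lines: xynp zlqj rteua bpdw kddqd bvms qul dgbbm wgqv xkfp uvn ujx
Hunk 3: at line 6 remove [dgbbm,wgqv,xkfp] add [zmbnm,qrr,wzij] -> 12 lines: xynp zlqj rteua bpdw kddqd bvms qul zmbnm qrr wzij uvn ujx
Final line count: 12

Answer: 12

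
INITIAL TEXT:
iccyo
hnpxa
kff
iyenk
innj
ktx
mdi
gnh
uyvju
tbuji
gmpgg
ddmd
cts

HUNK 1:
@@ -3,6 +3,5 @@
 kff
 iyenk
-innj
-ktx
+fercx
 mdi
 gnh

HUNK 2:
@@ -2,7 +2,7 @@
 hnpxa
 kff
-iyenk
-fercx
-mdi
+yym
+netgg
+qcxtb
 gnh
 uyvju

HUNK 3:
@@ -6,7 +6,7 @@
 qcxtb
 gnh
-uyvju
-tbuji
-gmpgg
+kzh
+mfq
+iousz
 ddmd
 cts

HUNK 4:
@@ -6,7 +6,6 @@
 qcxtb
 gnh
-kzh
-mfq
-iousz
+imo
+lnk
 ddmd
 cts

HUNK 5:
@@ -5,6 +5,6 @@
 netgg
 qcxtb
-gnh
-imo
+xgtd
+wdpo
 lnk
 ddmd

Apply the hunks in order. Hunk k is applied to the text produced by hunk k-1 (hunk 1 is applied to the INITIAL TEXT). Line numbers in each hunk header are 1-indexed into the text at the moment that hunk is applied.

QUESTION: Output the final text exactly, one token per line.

Answer: iccyo
hnpxa
kff
yym
netgg
qcxtb
xgtd
wdpo
lnk
ddmd
cts

Derivation:
Hunk 1: at line 3 remove [innj,ktx] add [fercx] -> 12 lines: iccyo hnpxa kff iyenk fercx mdi gnh uyvju tbuji gmpgg ddmd cts
Hunk 2: at line 2 remove [iyenk,fercx,mdi] add [yym,netgg,qcxtb] -> 12 lines: iccyo hnpxa kff yym netgg qcxtb gnh uyvju tbuji gmpgg ddmd cts
Hunk 3: at line 6 remove [uyvju,tbuji,gmpgg] add [kzh,mfq,iousz] -> 12 lines: iccyo hnpxa kff yym netgg qcxtb gnh kzh mfq iousz ddmd cts
Hunk 4: at line 6 remove [kzh,mfq,iousz] add [imo,lnk] -> 11 lines: iccyo hnpxa kff yym netgg qcxtb gnh imo lnk ddmd cts
Hunk 5: at line 5 remove [gnh,imo] add [xgtd,wdpo] -> 11 lines: iccyo hnpxa kff yym netgg qcxtb xgtd wdpo lnk ddmd cts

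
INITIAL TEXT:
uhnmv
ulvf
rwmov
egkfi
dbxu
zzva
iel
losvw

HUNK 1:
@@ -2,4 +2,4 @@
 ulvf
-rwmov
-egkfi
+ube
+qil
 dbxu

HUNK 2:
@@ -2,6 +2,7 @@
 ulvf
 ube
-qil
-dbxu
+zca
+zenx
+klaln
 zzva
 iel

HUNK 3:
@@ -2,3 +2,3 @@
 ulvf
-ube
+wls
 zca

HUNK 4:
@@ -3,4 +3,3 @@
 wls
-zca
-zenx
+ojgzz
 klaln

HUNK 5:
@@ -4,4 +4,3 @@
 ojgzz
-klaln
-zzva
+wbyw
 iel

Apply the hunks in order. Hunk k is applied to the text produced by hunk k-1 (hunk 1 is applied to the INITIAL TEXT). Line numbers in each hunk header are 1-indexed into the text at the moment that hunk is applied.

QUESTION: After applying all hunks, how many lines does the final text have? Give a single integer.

Answer: 7

Derivation:
Hunk 1: at line 2 remove [rwmov,egkfi] add [ube,qil] -> 8 lines: uhnmv ulvf ube qil dbxu zzva iel losvw
Hunk 2: at line 2 remove [qil,dbxu] add [zca,zenx,klaln] -> 9 lines: uhnmv ulvf ube zca zenx klaln zzva iel losvw
Hunk 3: at line 2 remove [ube] add [wls] -> 9 lines: uhnmv ulvf wls zca zenx klaln zzva iel losvw
Hunk 4: at line 3 remove [zca,zenx] add [ojgzz] -> 8 lines: uhnmv ulvf wls ojgzz klaln zzva iel losvw
Hunk 5: at line 4 remove [klaln,zzva] add [wbyw] -> 7 lines: uhnmv ulvf wls ojgzz wbyw iel losvw
Final line count: 7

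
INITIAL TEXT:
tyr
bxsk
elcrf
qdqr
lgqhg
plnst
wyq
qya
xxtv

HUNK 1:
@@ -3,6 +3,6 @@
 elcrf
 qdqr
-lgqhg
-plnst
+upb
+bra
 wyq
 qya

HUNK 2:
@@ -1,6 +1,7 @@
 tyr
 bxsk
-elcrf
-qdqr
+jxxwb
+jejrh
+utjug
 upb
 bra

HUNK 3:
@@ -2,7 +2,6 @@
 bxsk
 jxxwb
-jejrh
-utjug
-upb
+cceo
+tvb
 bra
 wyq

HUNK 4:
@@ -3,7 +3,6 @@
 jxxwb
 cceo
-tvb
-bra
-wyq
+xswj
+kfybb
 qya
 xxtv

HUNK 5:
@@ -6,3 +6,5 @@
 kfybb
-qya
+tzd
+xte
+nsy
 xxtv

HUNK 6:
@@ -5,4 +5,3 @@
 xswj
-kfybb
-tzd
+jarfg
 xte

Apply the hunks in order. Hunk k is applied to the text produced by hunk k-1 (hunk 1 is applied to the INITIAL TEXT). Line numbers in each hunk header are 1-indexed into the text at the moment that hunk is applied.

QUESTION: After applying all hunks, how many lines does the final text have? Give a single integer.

Hunk 1: at line 3 remove [lgqhg,plnst] add [upb,bra] -> 9 lines: tyr bxsk elcrf qdqr upb bra wyq qya xxtv
Hunk 2: at line 1 remove [elcrf,qdqr] add [jxxwb,jejrh,utjug] -> 10 lines: tyr bxsk jxxwb jejrh utjug upb bra wyq qya xxtv
Hunk 3: at line 2 remove [jejrh,utjug,upb] add [cceo,tvb] -> 9 lines: tyr bxsk jxxwb cceo tvb bra wyq qya xxtv
Hunk 4: at line 3 remove [tvb,bra,wyq] add [xswj,kfybb] -> 8 lines: tyr bxsk jxxwb cceo xswj kfybb qya xxtv
Hunk 5: at line 6 remove [qya] add [tzd,xte,nsy] -> 10 lines: tyr bxsk jxxwb cceo xswj kfybb tzd xte nsy xxtv
Hunk 6: at line 5 remove [kfybb,tzd] add [jarfg] -> 9 lines: tyr bxsk jxxwb cceo xswj jarfg xte nsy xxtv
Final line count: 9

Answer: 9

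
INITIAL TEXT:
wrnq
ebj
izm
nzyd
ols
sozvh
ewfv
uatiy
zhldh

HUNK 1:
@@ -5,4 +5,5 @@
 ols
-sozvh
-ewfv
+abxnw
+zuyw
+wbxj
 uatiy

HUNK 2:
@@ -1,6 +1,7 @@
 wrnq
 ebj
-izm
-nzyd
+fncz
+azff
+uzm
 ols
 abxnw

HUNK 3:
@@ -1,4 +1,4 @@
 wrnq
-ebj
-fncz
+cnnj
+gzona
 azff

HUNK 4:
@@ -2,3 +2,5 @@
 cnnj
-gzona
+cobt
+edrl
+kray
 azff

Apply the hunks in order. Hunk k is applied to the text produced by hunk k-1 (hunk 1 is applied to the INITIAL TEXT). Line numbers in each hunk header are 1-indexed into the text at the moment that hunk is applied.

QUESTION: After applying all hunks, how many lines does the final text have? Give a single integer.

Hunk 1: at line 5 remove [sozvh,ewfv] add [abxnw,zuyw,wbxj] -> 10 lines: wrnq ebj izm nzyd ols abxnw zuyw wbxj uatiy zhldh
Hunk 2: at line 1 remove [izm,nzyd] add [fncz,azff,uzm] -> 11 lines: wrnq ebj fncz azff uzm ols abxnw zuyw wbxj uatiy zhldh
Hunk 3: at line 1 remove [ebj,fncz] add [cnnj,gzona] -> 11 lines: wrnq cnnj gzona azff uzm ols abxnw zuyw wbxj uatiy zhldh
Hunk 4: at line 2 remove [gzona] add [cobt,edrl,kray] -> 13 lines: wrnq cnnj cobt edrl kray azff uzm ols abxnw zuyw wbxj uatiy zhldh
Final line count: 13

Answer: 13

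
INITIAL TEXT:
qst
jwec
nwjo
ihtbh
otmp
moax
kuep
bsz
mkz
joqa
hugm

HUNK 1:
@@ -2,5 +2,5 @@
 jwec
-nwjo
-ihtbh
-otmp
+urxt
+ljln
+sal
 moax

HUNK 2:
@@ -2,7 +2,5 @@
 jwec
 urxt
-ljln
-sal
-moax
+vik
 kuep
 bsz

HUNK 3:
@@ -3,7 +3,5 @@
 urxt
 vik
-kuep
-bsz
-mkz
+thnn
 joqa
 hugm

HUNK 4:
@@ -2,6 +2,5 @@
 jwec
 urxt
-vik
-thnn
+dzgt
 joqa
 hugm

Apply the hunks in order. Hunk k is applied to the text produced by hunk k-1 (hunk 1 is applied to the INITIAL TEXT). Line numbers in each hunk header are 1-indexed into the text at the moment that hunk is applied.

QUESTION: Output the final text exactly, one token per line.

Answer: qst
jwec
urxt
dzgt
joqa
hugm

Derivation:
Hunk 1: at line 2 remove [nwjo,ihtbh,otmp] add [urxt,ljln,sal] -> 11 lines: qst jwec urxt ljln sal moax kuep bsz mkz joqa hugm
Hunk 2: at line 2 remove [ljln,sal,moax] add [vik] -> 9 lines: qst jwec urxt vik kuep bsz mkz joqa hugm
Hunk 3: at line 3 remove [kuep,bsz,mkz] add [thnn] -> 7 lines: qst jwec urxt vik thnn joqa hugm
Hunk 4: at line 2 remove [vik,thnn] add [dzgt] -> 6 lines: qst jwec urxt dzgt joqa hugm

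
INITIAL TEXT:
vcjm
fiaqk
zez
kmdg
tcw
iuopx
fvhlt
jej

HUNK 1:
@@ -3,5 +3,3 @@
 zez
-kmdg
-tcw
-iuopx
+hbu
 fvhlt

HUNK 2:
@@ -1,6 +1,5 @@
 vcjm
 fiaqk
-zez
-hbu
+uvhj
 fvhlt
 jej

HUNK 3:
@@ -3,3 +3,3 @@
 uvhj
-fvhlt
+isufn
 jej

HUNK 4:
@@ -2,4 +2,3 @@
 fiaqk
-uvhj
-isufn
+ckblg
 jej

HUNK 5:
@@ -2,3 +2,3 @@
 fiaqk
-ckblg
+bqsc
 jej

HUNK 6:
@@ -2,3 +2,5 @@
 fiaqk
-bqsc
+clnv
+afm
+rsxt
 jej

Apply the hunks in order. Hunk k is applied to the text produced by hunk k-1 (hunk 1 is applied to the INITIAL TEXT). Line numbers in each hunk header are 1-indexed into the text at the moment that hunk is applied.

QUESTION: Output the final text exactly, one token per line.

Answer: vcjm
fiaqk
clnv
afm
rsxt
jej

Derivation:
Hunk 1: at line 3 remove [kmdg,tcw,iuopx] add [hbu] -> 6 lines: vcjm fiaqk zez hbu fvhlt jej
Hunk 2: at line 1 remove [zez,hbu] add [uvhj] -> 5 lines: vcjm fiaqk uvhj fvhlt jej
Hunk 3: at line 3 remove [fvhlt] add [isufn] -> 5 lines: vcjm fiaqk uvhj isufn jej
Hunk 4: at line 2 remove [uvhj,isufn] add [ckblg] -> 4 lines: vcjm fiaqk ckblg jej
Hunk 5: at line 2 remove [ckblg] add [bqsc] -> 4 lines: vcjm fiaqk bqsc jej
Hunk 6: at line 2 remove [bqsc] add [clnv,afm,rsxt] -> 6 lines: vcjm fiaqk clnv afm rsxt jej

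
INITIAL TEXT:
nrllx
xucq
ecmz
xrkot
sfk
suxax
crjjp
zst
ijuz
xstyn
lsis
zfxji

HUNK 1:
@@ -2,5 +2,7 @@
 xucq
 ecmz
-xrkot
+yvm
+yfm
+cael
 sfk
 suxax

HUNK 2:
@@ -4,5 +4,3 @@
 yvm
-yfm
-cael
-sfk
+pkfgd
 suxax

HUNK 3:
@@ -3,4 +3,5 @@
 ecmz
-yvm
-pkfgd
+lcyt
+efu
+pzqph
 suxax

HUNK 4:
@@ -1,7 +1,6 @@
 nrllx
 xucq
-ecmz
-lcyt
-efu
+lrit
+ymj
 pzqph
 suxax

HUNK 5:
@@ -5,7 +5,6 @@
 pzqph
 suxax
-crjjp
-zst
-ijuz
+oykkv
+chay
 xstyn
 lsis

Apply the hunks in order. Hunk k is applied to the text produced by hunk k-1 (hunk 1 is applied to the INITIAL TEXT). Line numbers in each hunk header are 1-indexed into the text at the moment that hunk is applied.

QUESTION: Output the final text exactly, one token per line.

Answer: nrllx
xucq
lrit
ymj
pzqph
suxax
oykkv
chay
xstyn
lsis
zfxji

Derivation:
Hunk 1: at line 2 remove [xrkot] add [yvm,yfm,cael] -> 14 lines: nrllx xucq ecmz yvm yfm cael sfk suxax crjjp zst ijuz xstyn lsis zfxji
Hunk 2: at line 4 remove [yfm,cael,sfk] add [pkfgd] -> 12 lines: nrllx xucq ecmz yvm pkfgd suxax crjjp zst ijuz xstyn lsis zfxji
Hunk 3: at line 3 remove [yvm,pkfgd] add [lcyt,efu,pzqph] -> 13 lines: nrllx xucq ecmz lcyt efu pzqph suxax crjjp zst ijuz xstyn lsis zfxji
Hunk 4: at line 1 remove [ecmz,lcyt,efu] add [lrit,ymj] -> 12 lines: nrllx xucq lrit ymj pzqph suxax crjjp zst ijuz xstyn lsis zfxji
Hunk 5: at line 5 remove [crjjp,zst,ijuz] add [oykkv,chay] -> 11 lines: nrllx xucq lrit ymj pzqph suxax oykkv chay xstyn lsis zfxji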